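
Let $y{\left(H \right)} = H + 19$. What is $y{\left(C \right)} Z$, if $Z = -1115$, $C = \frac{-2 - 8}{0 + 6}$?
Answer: $- \frac{57980}{3} \approx -19327.0$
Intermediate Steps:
$C = - \frac{5}{3}$ ($C = - \frac{10}{6} = \left(-10\right) \frac{1}{6} = - \frac{5}{3} \approx -1.6667$)
$y{\left(H \right)} = 19 + H$
$y{\left(C \right)} Z = \left(19 - \frac{5}{3}\right) \left(-1115\right) = \frac{52}{3} \left(-1115\right) = - \frac{57980}{3}$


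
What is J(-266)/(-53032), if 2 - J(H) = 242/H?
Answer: -387/7053256 ≈ -5.4868e-5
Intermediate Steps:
J(H) = 2 - 242/H
J(-266)/(-53032) = (2 - 242/(-266))/(-53032) = (2 - 242*(-1/266))*(-1/53032) = (2 + 121/133)*(-1/53032) = (387/133)*(-1/53032) = -387/7053256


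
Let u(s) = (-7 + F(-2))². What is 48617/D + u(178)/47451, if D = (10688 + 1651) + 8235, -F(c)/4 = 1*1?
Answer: 769804907/325418958 ≈ 2.3656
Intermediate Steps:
F(c) = -4
D = 20574 (D = 12339 + 8235 = 20574)
u(s) = 121 (u(s) = (-7 - 4)² = (-11)² = 121)
48617/D + u(178)/47451 = 48617/20574 + 121/47451 = 769804907/325418958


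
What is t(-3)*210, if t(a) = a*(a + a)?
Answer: 3780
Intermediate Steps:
t(a) = 2*a**2 (t(a) = a*(2*a) = 2*a**2)
t(-3)*210 = (2*(-3)**2)*210 = (2*9)*210 = 18*210 = 3780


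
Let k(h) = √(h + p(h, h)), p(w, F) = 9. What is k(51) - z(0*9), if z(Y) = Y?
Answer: 2*√15 ≈ 7.7460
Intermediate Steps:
k(h) = √(9 + h) (k(h) = √(h + 9) = √(9 + h))
k(51) - z(0*9) = √(9 + 51) - 0*9 = √60 - 1*0 = 2*√15 + 0 = 2*√15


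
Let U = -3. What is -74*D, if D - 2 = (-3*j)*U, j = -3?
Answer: 1850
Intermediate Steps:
D = -25 (D = 2 - 3*(-3)*(-3) = 2 + 9*(-3) = 2 - 27 = -25)
-74*D = -74*(-25) = 1850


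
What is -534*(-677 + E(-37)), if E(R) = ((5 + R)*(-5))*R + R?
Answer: 3542556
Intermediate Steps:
E(R) = R + R*(-25 - 5*R) (E(R) = (-25 - 5*R)*R + R = R*(-25 - 5*R) + R = R + R*(-25 - 5*R))
-534*(-677 + E(-37)) = -534*(-677 - 1*(-37)*(24 + 5*(-37))) = -534*(-677 - 1*(-37)*(24 - 185)) = -534*(-677 - 1*(-37)*(-161)) = -534*(-677 - 5957) = -534*(-6634) = 3542556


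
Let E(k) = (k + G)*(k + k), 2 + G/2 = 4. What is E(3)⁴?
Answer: 3111696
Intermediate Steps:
G = 4 (G = -4 + 2*4 = -4 + 8 = 4)
E(k) = 2*k*(4 + k) (E(k) = (k + 4)*(k + k) = (4 + k)*(2*k) = 2*k*(4 + k))
E(3)⁴ = (2*3*(4 + 3))⁴ = (2*3*7)⁴ = 42⁴ = 3111696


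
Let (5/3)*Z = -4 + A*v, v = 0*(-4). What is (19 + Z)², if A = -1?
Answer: 6889/25 ≈ 275.56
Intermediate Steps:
v = 0
Z = -12/5 (Z = 3*(-4 - 1*0)/5 = 3*(-4 + 0)/5 = (⅗)*(-4) = -12/5 ≈ -2.4000)
(19 + Z)² = (19 - 12/5)² = (83/5)² = 6889/25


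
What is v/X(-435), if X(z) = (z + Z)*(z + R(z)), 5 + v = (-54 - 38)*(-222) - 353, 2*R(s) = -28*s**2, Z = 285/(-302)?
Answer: 6059932/348831113175 ≈ 1.7372e-5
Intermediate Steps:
Z = -285/302 (Z = 285*(-1/302) = -285/302 ≈ -0.94371)
R(s) = -14*s**2 (R(s) = (-28*s**2)/2 = -14*s**2)
v = 20066 (v = -5 + ((-54 - 38)*(-222) - 353) = -5 + (-92*(-222) - 353) = -5 + (20424 - 353) = -5 + 20071 = 20066)
X(z) = (-285/302 + z)*(z - 14*z**2) (X(z) = (z - 285/302)*(z - 14*z**2) = (-285/302 + z)*(z - 14*z**2))
v/X(-435) = 20066/(((1/302)*(-435)*(-285 - 4228*(-435)**2 + 4292*(-435)))) = 20066/(((1/302)*(-435)*(-285 - 4228*189225 - 1867020))) = 20066/(((1/302)*(-435)*(-285 - 800043300 - 1867020))) = 20066/(((1/302)*(-435)*(-801910605))) = 20066/(348831113175/302) = 20066*(302/348831113175) = 6059932/348831113175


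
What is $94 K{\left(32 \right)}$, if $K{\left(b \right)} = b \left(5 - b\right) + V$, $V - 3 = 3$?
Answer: $-80652$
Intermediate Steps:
$V = 6$ ($V = 3 + 3 = 6$)
$K{\left(b \right)} = 6 + b \left(5 - b\right)$ ($K{\left(b \right)} = b \left(5 - b\right) + 6 = 6 + b \left(5 - b\right)$)
$94 K{\left(32 \right)} = 94 \left(6 - 32^{2} + 5 \cdot 32\right) = 94 \left(6 - 1024 + 160\right) = 94 \left(-858\right) = -80652$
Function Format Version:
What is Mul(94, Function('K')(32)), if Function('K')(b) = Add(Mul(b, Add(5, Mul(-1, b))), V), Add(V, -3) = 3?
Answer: -80652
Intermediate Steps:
V = 6 (V = Add(3, 3) = 6)
Function('K')(b) = Add(6, Mul(b, Add(5, Mul(-1, b)))) (Function('K')(b) = Add(Mul(b, Add(5, Mul(-1, b))), 6) = Add(6, Mul(b, Add(5, Mul(-1, b)))))
Mul(94, Function('K')(32)) = Mul(94, Add(6, Mul(-1, Pow(32, 2)), Mul(5, 32))) = Mul(94, Add(6, Mul(-1, 1024), 160)) = Mul(94, Add(6, -1024, 160)) = Mul(94, -858) = -80652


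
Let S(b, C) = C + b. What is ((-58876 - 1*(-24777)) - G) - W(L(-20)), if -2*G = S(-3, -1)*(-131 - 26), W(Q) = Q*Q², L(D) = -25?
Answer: -18160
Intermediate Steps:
W(Q) = Q³
G = -314 (G = -(-1 - 3)*(-131 - 26)/2 = -(-2)*(-157) = -½*628 = -314)
((-58876 - 1*(-24777)) - G) - W(L(-20)) = ((-58876 - 1*(-24777)) - 1*(-314)) - 1*(-25)³ = ((-58876 + 24777) + 314) - 1*(-15625) = (-34099 + 314) + 15625 = -33785 + 15625 = -18160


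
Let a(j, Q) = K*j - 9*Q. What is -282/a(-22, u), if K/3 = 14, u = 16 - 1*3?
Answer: 94/347 ≈ 0.27089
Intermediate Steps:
u = 13 (u = 16 - 3 = 13)
K = 42 (K = 3*14 = 42)
a(j, Q) = -9*Q + 42*j (a(j, Q) = 42*j - 9*Q = -9*Q + 42*j)
-282/a(-22, u) = -282/(-9*13 + 42*(-22)) = -282/(-117 - 924) = -282/(-1041) = -282*(-1/1041) = 94/347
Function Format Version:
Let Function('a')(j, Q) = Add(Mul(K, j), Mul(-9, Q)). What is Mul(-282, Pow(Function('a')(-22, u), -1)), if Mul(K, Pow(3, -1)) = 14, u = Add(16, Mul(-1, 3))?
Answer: Rational(94, 347) ≈ 0.27089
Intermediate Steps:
u = 13 (u = Add(16, -3) = 13)
K = 42 (K = Mul(3, 14) = 42)
Function('a')(j, Q) = Add(Mul(-9, Q), Mul(42, j)) (Function('a')(j, Q) = Add(Mul(42, j), Mul(-9, Q)) = Add(Mul(-9, Q), Mul(42, j)))
Mul(-282, Pow(Function('a')(-22, u), -1)) = Mul(-282, Pow(Add(Mul(-9, 13), Mul(42, -22)), -1)) = Mul(-282, Pow(Add(-117, -924), -1)) = Mul(-282, Pow(-1041, -1)) = Mul(-282, Rational(-1, 1041)) = Rational(94, 347)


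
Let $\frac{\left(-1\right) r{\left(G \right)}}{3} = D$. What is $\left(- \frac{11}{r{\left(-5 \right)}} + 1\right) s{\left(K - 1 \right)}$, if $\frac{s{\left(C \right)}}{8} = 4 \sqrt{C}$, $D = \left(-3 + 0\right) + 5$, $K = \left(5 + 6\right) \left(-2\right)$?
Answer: $\frac{272 i \sqrt{23}}{3} \approx 434.82 i$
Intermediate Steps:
$K = -22$ ($K = 11 \left(-2\right) = -22$)
$D = 2$ ($D = -3 + 5 = 2$)
$r{\left(G \right)} = -6$ ($r{\left(G \right)} = \left(-3\right) 2 = -6$)
$s{\left(C \right)} = 32 \sqrt{C}$ ($s{\left(C \right)} = 8 \cdot 4 \sqrt{C} = 32 \sqrt{C}$)
$\left(- \frac{11}{r{\left(-5 \right)}} + 1\right) s{\left(K - 1 \right)} = \left(- \frac{11}{-6} + 1\right) 32 \sqrt{-22 - 1} = \left(\left(-11\right) \left(- \frac{1}{6}\right) + 1\right) 32 \sqrt{-22 - 1} = \left(\frac{11}{6} + 1\right) 32 \sqrt{-23} = \frac{17 \cdot 32 i \sqrt{23}}{6} = \frac{272 i \sqrt{23}}{3}$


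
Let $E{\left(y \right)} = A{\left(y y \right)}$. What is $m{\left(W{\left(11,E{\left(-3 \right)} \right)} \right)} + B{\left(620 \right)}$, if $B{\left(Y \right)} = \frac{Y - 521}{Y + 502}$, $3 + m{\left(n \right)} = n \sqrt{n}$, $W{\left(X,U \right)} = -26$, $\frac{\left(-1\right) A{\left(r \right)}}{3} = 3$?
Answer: $- \frac{99}{34} - 26 i \sqrt{26} \approx -2.9118 - 132.57 i$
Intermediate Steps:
$A{\left(r \right)} = -9$ ($A{\left(r \right)} = \left(-3\right) 3 = -9$)
$E{\left(y \right)} = -9$
$m{\left(n \right)} = -3 + n^{\frac{3}{2}}$ ($m{\left(n \right)} = -3 + n \sqrt{n} = -3 + n^{\frac{3}{2}}$)
$B{\left(Y \right)} = \frac{-521 + Y}{502 + Y}$
$m{\left(W{\left(11,E{\left(-3 \right)} \right)} \right)} + B{\left(620 \right)} = \left(-3 + \left(-26\right)^{\frac{3}{2}}\right) + \frac{-521 + 620}{502 + 620} = \left(-3 - 26 i \sqrt{26}\right) + \frac{1}{1122} \cdot 99 = \left(-3 - 26 i \sqrt{26}\right) + \frac{3}{34} = - \frac{99}{34} - 26 i \sqrt{26}$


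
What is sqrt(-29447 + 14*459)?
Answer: I*sqrt(23021) ≈ 151.73*I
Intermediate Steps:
sqrt(-29447 + 14*459) = sqrt(-29447 + 6426) = sqrt(-23021) = I*sqrt(23021)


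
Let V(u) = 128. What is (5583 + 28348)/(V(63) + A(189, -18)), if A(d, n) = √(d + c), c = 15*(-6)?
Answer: 4343168/16285 - 101793*√11/16285 ≈ 245.97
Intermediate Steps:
c = -90
A(d, n) = √(-90 + d) (A(d, n) = √(d - 90) = √(-90 + d))
(5583 + 28348)/(V(63) + A(189, -18)) = (5583 + 28348)/(128 + √(-90 + 189)) = 33931/(128 + √99) = 33931/(128 + 3*√11)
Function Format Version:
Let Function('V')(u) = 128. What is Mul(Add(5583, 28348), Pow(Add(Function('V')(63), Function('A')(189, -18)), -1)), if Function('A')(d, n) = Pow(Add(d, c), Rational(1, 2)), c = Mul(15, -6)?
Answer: Add(Rational(4343168, 16285), Mul(Rational(-101793, 16285), Pow(11, Rational(1, 2)))) ≈ 245.97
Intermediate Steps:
c = -90
Function('A')(d, n) = Pow(Add(-90, d), Rational(1, 2)) (Function('A')(d, n) = Pow(Add(d, -90), Rational(1, 2)) = Pow(Add(-90, d), Rational(1, 2)))
Mul(Add(5583, 28348), Pow(Add(Function('V')(63), Function('A')(189, -18)), -1)) = Mul(Add(5583, 28348), Pow(Add(128, Pow(Add(-90, 189), Rational(1, 2))), -1)) = Mul(33931, Pow(Add(128, Pow(99, Rational(1, 2))), -1)) = Mul(33931, Pow(Add(128, Mul(3, Pow(11, Rational(1, 2)))), -1))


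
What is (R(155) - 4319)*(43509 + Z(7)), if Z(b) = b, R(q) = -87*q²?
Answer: -91144000904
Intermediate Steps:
(R(155) - 4319)*(43509 + Z(7)) = (-87*155² - 4319)*(43509 + 7) = (-87*24025 - 4319)*43516 = (-2090175 - 4319)*43516 = -2094494*43516 = -91144000904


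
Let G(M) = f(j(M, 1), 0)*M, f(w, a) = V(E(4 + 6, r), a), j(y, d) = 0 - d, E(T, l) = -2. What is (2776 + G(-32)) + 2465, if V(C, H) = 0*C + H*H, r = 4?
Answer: 5241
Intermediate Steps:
j(y, d) = -d
V(C, H) = H² (V(C, H) = 0 + H² = H²)
f(w, a) = a²
G(M) = 0 (G(M) = 0²*M = 0*M = 0)
(2776 + G(-32)) + 2465 = (2776 + 0) + 2465 = 2776 + 2465 = 5241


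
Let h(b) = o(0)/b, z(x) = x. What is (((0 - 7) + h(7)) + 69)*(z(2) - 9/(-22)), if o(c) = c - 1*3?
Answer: 22843/154 ≈ 148.33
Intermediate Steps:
o(c) = -3 + c (o(c) = c - 3 = -3 + c)
h(b) = -3/b (h(b) = (-3 + 0)/b = -3/b)
(((0 - 7) + h(7)) + 69)*(z(2) - 9/(-22)) = (((0 - 7) - 3/7) + 69)*(2 - 9/(-22)) = ((-7 - 3*⅐) + 69)*(2 - 9*(-1/22)) = ((-7 - 3/7) + 69)*(2 + 9/22) = (-52/7 + 69)*(53/22) = (431/7)*(53/22) = 22843/154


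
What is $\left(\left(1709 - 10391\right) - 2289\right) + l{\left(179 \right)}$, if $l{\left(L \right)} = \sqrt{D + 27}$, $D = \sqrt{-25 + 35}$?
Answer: $-10971 + \sqrt{27 + \sqrt{10}} \approx -10966.0$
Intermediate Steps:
$D = \sqrt{10} \approx 3.1623$
$l{\left(L \right)} = \sqrt{27 + \sqrt{10}}$ ($l{\left(L \right)} = \sqrt{\sqrt{10} + 27} = \sqrt{27 + \sqrt{10}}$)
$\left(\left(1709 - 10391\right) - 2289\right) + l{\left(179 \right)} = \left(\left(1709 - 10391\right) - 2289\right) + \sqrt{27 + \sqrt{10}} = \left(-8682 - 2289\right) + \sqrt{27 + \sqrt{10}} = -10971 + \sqrt{27 + \sqrt{10}}$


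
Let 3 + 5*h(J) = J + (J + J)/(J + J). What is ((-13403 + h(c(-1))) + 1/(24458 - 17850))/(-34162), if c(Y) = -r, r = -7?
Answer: 88560415/225742496 ≈ 0.39231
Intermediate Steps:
c(Y) = 7 (c(Y) = -1*(-7) = 7)
h(J) = -⅖ + J/5 (h(J) = -⅗ + (J + (J + J)/(J + J))/5 = -⅗ + (J + (2*J)/((2*J)))/5 = -⅗ + (J + (2*J)*(1/(2*J)))/5 = -⅗ + (J + 1)/5 = -⅗ + (1 + J)/5 = -⅗ + (⅕ + J/5) = -⅖ + J/5)
((-13403 + h(c(-1))) + 1/(24458 - 17850))/(-34162) = ((-13403 + (-⅖ + (⅕)*7)) + 1/(24458 - 17850))/(-34162) = ((-13403 + (-⅖ + 7/5)) + 1/6608)*(-1/34162) = ((-13403 + 1) + 1/6608)*(-1/34162) = (-13402 + 1/6608)*(-1/34162) = -88560415/6608*(-1/34162) = 88560415/225742496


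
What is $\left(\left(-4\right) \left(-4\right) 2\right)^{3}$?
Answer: $32768$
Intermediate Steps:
$\left(\left(-4\right) \left(-4\right) 2\right)^{3} = \left(16 \cdot 2\right)^{3} = 32^{3} = 32768$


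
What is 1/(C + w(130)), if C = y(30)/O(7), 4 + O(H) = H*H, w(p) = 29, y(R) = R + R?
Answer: 3/91 ≈ 0.032967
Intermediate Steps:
y(R) = 2*R
O(H) = -4 + H² (O(H) = -4 + H*H = -4 + H²)
C = 4/3 (C = (2*30)/(-4 + 7²) = 60/(-4 + 49) = 60/45 = 60*(1/45) = 4/3 ≈ 1.3333)
1/(C + w(130)) = 1/(4/3 + 29) = 1/(91/3) = 3/91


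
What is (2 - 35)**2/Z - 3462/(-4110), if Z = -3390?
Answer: 80671/154810 ≈ 0.52110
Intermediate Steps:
(2 - 35)**2/Z - 3462/(-4110) = (2 - 35)**2/(-3390) - 3462/(-4110) = (-33)**2*(-1/3390) - 3462*(-1/4110) = 1089*(-1/3390) + 577/685 = -363/1130 + 577/685 = 80671/154810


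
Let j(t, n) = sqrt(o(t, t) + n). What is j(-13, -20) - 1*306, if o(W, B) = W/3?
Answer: -306 + I*sqrt(219)/3 ≈ -306.0 + 4.9329*I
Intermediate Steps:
o(W, B) = W/3 (o(W, B) = W*(1/3) = W/3)
j(t, n) = sqrt(n + t/3) (j(t, n) = sqrt(t/3 + n) = sqrt(n + t/3))
j(-13, -20) - 1*306 = sqrt(3*(-13) + 9*(-20))/3 - 1*306 = sqrt(-39 - 180)/3 - 306 = sqrt(-219)/3 - 306 = (I*sqrt(219))/3 - 306 = I*sqrt(219)/3 - 306 = -306 + I*sqrt(219)/3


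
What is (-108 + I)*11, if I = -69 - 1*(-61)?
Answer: -1276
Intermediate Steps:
I = -8 (I = -69 + 61 = -8)
(-108 + I)*11 = (-108 - 8)*11 = -116*11 = -1276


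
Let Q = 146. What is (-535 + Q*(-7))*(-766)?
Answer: 1192662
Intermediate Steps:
(-535 + Q*(-7))*(-766) = (-535 + 146*(-7))*(-766) = (-535 - 1022)*(-766) = -1557*(-766) = 1192662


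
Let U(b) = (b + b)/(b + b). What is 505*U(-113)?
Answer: 505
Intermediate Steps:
U(b) = 1 (U(b) = (2*b)/((2*b)) = (2*b)*(1/(2*b)) = 1)
505*U(-113) = 505*1 = 505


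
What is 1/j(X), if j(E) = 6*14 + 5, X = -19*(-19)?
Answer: 1/89 ≈ 0.011236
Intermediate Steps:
X = 361
j(E) = 89 (j(E) = 84 + 5 = 89)
1/j(X) = 1/89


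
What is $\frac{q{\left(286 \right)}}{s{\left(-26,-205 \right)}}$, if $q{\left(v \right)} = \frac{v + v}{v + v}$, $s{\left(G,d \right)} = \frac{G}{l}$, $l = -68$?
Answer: $\frac{34}{13} \approx 2.6154$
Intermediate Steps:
$s{\left(G,d \right)} = - \frac{G}{68}$ ($s{\left(G,d \right)} = \frac{G}{-68} = G \left(- \frac{1}{68}\right) = - \frac{G}{68}$)
$q{\left(v \right)} = 1$ ($q{\left(v \right)} = \frac{2 v}{2 v} = 2 v \frac{1}{2 v} = 1$)
$\frac{q{\left(286 \right)}}{s{\left(-26,-205 \right)}} = 1 \frac{1}{\left(- \frac{1}{68}\right) \left(-26\right)} = 1 \frac{1}{\frac{13}{34}} = 1 \cdot \frac{34}{13} = \frac{34}{13}$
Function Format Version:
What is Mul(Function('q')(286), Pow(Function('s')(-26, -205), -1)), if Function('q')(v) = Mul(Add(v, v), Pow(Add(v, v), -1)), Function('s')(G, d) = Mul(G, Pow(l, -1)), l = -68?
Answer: Rational(34, 13) ≈ 2.6154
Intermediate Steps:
Function('s')(G, d) = Mul(Rational(-1, 68), G) (Function('s')(G, d) = Mul(G, Pow(-68, -1)) = Mul(G, Rational(-1, 68)) = Mul(Rational(-1, 68), G))
Function('q')(v) = 1 (Function('q')(v) = Mul(Mul(2, v), Pow(Mul(2, v), -1)) = Mul(Mul(2, v), Mul(Rational(1, 2), Pow(v, -1))) = 1)
Mul(Function('q')(286), Pow(Function('s')(-26, -205), -1)) = Mul(1, Pow(Mul(Rational(-1, 68), -26), -1)) = Mul(1, Pow(Rational(13, 34), -1)) = Mul(1, Rational(34, 13)) = Rational(34, 13)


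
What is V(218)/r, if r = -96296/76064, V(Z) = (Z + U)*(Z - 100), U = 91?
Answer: -346680696/12037 ≈ -28801.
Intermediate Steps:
V(Z) = (-100 + Z)*(91 + Z) (V(Z) = (Z + 91)*(Z - 100) = (91 + Z)*(-100 + Z) = (-100 + Z)*(91 + Z))
r = -12037/9508 (r = -96296*1/76064 = -12037/9508 ≈ -1.2660)
V(218)/r = (-9100 + 218² - 9*218)/(-12037/9508) = (-9100 + 47524 - 1962)*(-9508/12037) = 36462*(-9508/12037) = -346680696/12037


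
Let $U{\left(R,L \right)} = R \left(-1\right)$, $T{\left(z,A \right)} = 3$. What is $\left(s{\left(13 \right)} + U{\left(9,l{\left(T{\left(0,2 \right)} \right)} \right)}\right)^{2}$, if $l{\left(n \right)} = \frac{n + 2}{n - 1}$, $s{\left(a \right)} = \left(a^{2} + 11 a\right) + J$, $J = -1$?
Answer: $91204$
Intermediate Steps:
$s{\left(a \right)} = -1 + a^{2} + 11 a$ ($s{\left(a \right)} = \left(a^{2} + 11 a\right) - 1 = -1 + a^{2} + 11 a$)
$l{\left(n \right)} = \frac{2 + n}{-1 + n}$
$U{\left(R,L \right)} = - R$
$\left(s{\left(13 \right)} + U{\left(9,l{\left(T{\left(0,2 \right)} \right)} \right)}\right)^{2} = \left(\left(-1 + 13^{2} + 11 \cdot 13\right) - 9\right)^{2} = \left(\left(-1 + 169 + 143\right) - 9\right)^{2} = \left(311 - 9\right)^{2} = 302^{2} = 91204$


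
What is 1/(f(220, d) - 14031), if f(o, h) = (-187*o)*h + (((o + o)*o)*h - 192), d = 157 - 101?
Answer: 1/3102737 ≈ 3.2230e-7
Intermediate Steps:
d = 56
f(o, h) = -192 - 187*h*o + 2*h*o**2 (f(o, h) = -187*h*o + (((2*o)*o)*h - 192) = -187*h*o + ((2*o**2)*h - 192) = -187*h*o + (2*h*o**2 - 192) = -187*h*o + (-192 + 2*h*o**2) = -192 - 187*h*o + 2*h*o**2)
1/(f(220, d) - 14031) = 1/((-192 - 187*56*220 + 2*56*220**2) - 14031) = 1/((-192 - 2303840 + 2*56*48400) - 14031) = 1/((-192 - 2303840 + 5420800) - 14031) = 1/(3116768 - 14031) = 1/3102737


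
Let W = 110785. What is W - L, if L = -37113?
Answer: 147898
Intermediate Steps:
W - L = 110785 - 1*(-37113) = 110785 + 37113 = 147898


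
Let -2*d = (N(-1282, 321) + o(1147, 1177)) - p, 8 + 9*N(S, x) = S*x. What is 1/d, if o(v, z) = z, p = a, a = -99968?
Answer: -18/498775 ≈ -3.6088e-5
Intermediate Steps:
p = -99968
N(S, x) = -8/9 + S*x/9 (N(S, x) = -8/9 + (S*x)/9 = -8/9 + S*x/9)
d = -498775/18 (d = -(((-8/9 + (⅑)*(-1282)*321) + 1177) - 1*(-99968))/2 = -(((-8/9 - 137174/3) + 1177) + 99968)/2 = -((-411530/9 + 1177) + 99968)/2 = -(-400937/9 + 99968)/2 = -½*498775/9 = -498775/18 ≈ -27710.)
1/d = 1/(-498775/18) = -18/498775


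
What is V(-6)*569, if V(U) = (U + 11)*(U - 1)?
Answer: -19915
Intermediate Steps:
V(U) = (-1 + U)*(11 + U) (V(U) = (11 + U)*(-1 + U) = (-1 + U)*(11 + U))
V(-6)*569 = (-11 + (-6)² + 10*(-6))*569 = (-11 + 36 - 60)*569 = -35*569 = -19915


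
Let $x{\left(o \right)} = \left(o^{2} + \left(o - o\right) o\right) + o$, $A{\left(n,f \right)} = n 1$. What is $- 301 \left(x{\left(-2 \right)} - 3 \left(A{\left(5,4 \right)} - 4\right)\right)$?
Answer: $301$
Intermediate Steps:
$A{\left(n,f \right)} = n$
$x{\left(o \right)} = o + o^{2}$ ($x{\left(o \right)} = \left(o^{2} + 0 o\right) + o = \left(o^{2} + 0\right) + o = o^{2} + o = o + o^{2}$)
$- 301 \left(x{\left(-2 \right)} - 3 \left(A{\left(5,4 \right)} - 4\right)\right) = - 301 \left(- 2 \left(1 - 2\right) - 3 \left(5 - 4\right)\right) = - 301 \left(\left(-2\right) \left(-1\right) - 3\right) = - 301 \left(2 - 3\right) = \left(-301\right) \left(-1\right) = 301$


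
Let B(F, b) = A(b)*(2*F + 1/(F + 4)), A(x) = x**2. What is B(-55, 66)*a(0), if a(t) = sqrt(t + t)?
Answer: 0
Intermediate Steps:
a(t) = sqrt(2)*sqrt(t) (a(t) = sqrt(2*t) = sqrt(2)*sqrt(t))
B(F, b) = b**2*(1/(4 + F) + 2*F) (B(F, b) = b**2*(2*F + 1/(F + 4)) = b**2*(2*F + 1/(4 + F)) = b**2*(1/(4 + F) + 2*F))
B(-55, 66)*a(0) = (66**2*(1 + 2*(-55)**2 + 8*(-55))/(4 - 55))*(sqrt(2)*sqrt(0)) = (4356*(1 + 2*3025 - 440)/(-51))*(sqrt(2)*0) = (4356*(-1/51)*(1 + 6050 - 440))*0 = (4356*(-1/51)*5611)*0 = -8147172/17*0 = 0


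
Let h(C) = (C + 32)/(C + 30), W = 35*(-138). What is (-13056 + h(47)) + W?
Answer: -1377143/77 ≈ -17885.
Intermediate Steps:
W = -4830
h(C) = (32 + C)/(30 + C)
(-13056 + h(47)) + W = (-13056 + (32 + 47)/(30 + 47)) - 4830 = (-13056 + 79/77) - 4830 = -1005233/77 - 4830 = -1377143/77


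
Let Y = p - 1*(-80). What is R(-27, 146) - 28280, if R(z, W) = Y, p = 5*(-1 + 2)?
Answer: -28195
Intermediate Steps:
p = 5 (p = 5*1 = 5)
Y = 85 (Y = 5 - 1*(-80) = 5 + 80 = 85)
R(z, W) = 85
R(-27, 146) - 28280 = 85 - 28280 = -28195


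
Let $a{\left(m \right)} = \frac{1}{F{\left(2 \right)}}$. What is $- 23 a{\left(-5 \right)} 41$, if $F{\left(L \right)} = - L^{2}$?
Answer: $\frac{943}{4} \approx 235.75$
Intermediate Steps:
$a{\left(m \right)} = - \frac{1}{4}$ ($a{\left(m \right)} = \frac{1}{\left(-1\right) 2^{2}} = \frac{1}{\left(-1\right) 4} = \frac{1}{-4} = - \frac{1}{4}$)
$- 23 a{\left(-5 \right)} 41 = \left(-23\right) \left(- \frac{1}{4}\right) 41 = \frac{23}{4} \cdot 41 = \frac{943}{4}$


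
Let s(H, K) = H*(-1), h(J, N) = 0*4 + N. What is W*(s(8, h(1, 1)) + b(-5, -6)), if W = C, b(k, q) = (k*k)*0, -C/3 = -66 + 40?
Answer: -624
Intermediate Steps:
h(J, N) = N (h(J, N) = 0 + N = N)
C = 78 (C = -3*(-66 + 40) = -3*(-26) = 78)
b(k, q) = 0 (b(k, q) = k²*0 = 0)
W = 78
s(H, K) = -H
W*(s(8, h(1, 1)) + b(-5, -6)) = 78*(-1*8 + 0) = 78*(-8 + 0) = 78*(-8) = -624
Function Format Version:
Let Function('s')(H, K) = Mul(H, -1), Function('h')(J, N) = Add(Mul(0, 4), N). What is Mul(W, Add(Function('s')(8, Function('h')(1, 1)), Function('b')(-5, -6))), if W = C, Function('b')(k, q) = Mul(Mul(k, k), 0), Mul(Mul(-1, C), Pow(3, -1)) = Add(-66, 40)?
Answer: -624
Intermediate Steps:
Function('h')(J, N) = N (Function('h')(J, N) = Add(0, N) = N)
C = 78 (C = Mul(-3, Add(-66, 40)) = Mul(-3, -26) = 78)
Function('b')(k, q) = 0 (Function('b')(k, q) = Mul(Pow(k, 2), 0) = 0)
W = 78
Function('s')(H, K) = Mul(-1, H)
Mul(W, Add(Function('s')(8, Function('h')(1, 1)), Function('b')(-5, -6))) = Mul(78, Add(Mul(-1, 8), 0)) = Mul(78, Add(-8, 0)) = Mul(78, -8) = -624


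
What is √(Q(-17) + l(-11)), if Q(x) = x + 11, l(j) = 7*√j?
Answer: √(-6 + 7*I*√11) ≈ 2.9983 + 3.8716*I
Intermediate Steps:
Q(x) = 11 + x
√(Q(-17) + l(-11)) = √((11 - 17) + 7*√(-11)) = √(-6 + 7*(I*√11)) = √(-6 + 7*I*√11)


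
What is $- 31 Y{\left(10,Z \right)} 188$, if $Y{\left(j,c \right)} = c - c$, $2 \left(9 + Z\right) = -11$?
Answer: $0$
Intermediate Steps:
$Z = - \frac{29}{2}$ ($Z = -9 + \frac{1}{2} \left(-11\right) = -9 - \frac{11}{2} = - \frac{29}{2} \approx -14.5$)
$Y{\left(j,c \right)} = 0$
$- 31 Y{\left(10,Z \right)} 188 = \left(-31\right) 0 \cdot 188 = 0 \cdot 188 = 0$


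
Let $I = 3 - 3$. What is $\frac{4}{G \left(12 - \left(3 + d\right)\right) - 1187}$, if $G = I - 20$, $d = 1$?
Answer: $- \frac{4}{1347} \approx -0.0029696$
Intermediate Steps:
$I = 0$
$G = -20$ ($G = 0 - 20 = -20$)
$\frac{4}{G \left(12 - \left(3 + d\right)\right) - 1187} = \frac{4}{- 20 \left(12 - 4\right) - 1187} = \frac{4}{\left(-20\right) 8 - 1187} = \frac{4}{-160 - 1187} = \frac{4}{-1347} = 4 \left(- \frac{1}{1347}\right) = - \frac{4}{1347}$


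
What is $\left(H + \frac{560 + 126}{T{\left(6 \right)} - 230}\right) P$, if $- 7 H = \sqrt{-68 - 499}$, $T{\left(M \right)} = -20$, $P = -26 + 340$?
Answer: $- \frac{107702}{125} - \frac{2826 i \sqrt{7}}{7} \approx -861.62 - 1068.1 i$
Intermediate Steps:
$P = 314$
$H = - \frac{9 i \sqrt{7}}{7}$ ($H = - \frac{\sqrt{-68 - 499}}{7} = - \frac{\sqrt{-567}}{7} = - \frac{9 i \sqrt{7}}{7} \approx - 3.4017 i$)
$\left(H + \frac{560 + 126}{T{\left(6 \right)} - 230}\right) P = \left(- \frac{9 i \sqrt{7}}{7} + \frac{560 + 126}{-20 - 230}\right) 314 = \left(- \frac{9 i \sqrt{7}}{7} + \frac{686}{-250}\right) 314 = \left(- \frac{9 i \sqrt{7}}{7} + 686 \left(- \frac{1}{250}\right)\right) 314 = \left(- \frac{9 i \sqrt{7}}{7} - \frac{343}{125}\right) 314 = \left(- \frac{343}{125} - \frac{9 i \sqrt{7}}{7}\right) 314 = - \frac{107702}{125} - \frac{2826 i \sqrt{7}}{7}$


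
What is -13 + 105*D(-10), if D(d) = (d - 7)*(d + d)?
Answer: 35687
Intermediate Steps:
D(d) = 2*d*(-7 + d) (D(d) = (-7 + d)*(2*d) = 2*d*(-7 + d))
-13 + 105*D(-10) = -13 + 105*(2*(-10)*(-7 - 10)) = -13 + 105*(2*(-10)*(-17)) = -13 + 105*340 = -13 + 35700 = 35687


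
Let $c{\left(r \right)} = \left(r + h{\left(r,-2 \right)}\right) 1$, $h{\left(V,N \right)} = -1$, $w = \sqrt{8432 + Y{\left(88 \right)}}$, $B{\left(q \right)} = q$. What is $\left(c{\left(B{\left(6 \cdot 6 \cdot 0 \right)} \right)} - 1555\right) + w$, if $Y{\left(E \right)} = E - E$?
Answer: $-1556 + 4 \sqrt{527} \approx -1464.2$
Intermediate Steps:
$Y{\left(E \right)} = 0$
$w = 4 \sqrt{527}$ ($w = \sqrt{8432 + 0} = \sqrt{8432} = 4 \sqrt{527} \approx 91.826$)
$c{\left(r \right)} = -1 + r$ ($c{\left(r \right)} = \left(r - 1\right) 1 = \left(-1 + r\right) 1 = -1 + r$)
$\left(c{\left(B{\left(6 \cdot 6 \cdot 0 \right)} \right)} - 1555\right) + w = \left(\left(-1 + 6 \cdot 6 \cdot 0\right) - 1555\right) + 4 \sqrt{527} = \left(\left(-1 + 36 \cdot 0\right) - 1555\right) + 4 \sqrt{527} = \left(\left(-1 + 0\right) - 1555\right) + 4 \sqrt{527} = \left(-1 - 1555\right) + 4 \sqrt{527} = -1556 + 4 \sqrt{527}$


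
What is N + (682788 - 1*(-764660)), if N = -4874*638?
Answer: -1662164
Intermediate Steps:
N = -3109612
N + (682788 - 1*(-764660)) = -3109612 + (682788 - 1*(-764660)) = -3109612 + (682788 + 764660) = -3109612 + 1447448 = -1662164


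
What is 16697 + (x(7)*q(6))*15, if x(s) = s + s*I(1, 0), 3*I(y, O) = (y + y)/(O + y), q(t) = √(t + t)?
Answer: 16697 + 350*√3 ≈ 17303.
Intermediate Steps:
q(t) = √2*√t (q(t) = √(2*t) = √2*√t)
I(y, O) = 2*y/(3*(O + y)) (I(y, O) = ((y + y)/(O + y))/3 = ((2*y)/(O + y))/3 = (2*y/(O + y))/3 = 2*y/(3*(O + y)))
x(s) = 5*s/3 (x(s) = s + s*((⅔)*1/(0 + 1)) = s + s*((⅔)*1/1) = s + s*((⅔)*1*1) = s + s*(⅔) = s + 2*s/3 = 5*s/3)
16697 + (x(7)*q(6))*15 = 16697 + (((5/3)*7)*(√2*√6))*15 = 16697 + (35*(2*√3)/3)*15 = 16697 + (70*√3/3)*15 = 16697 + 350*√3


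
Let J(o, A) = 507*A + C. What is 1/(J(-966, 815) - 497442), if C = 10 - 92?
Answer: -1/84319 ≈ -1.1860e-5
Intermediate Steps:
C = -82
J(o, A) = -82 + 507*A (J(o, A) = 507*A - 82 = -82 + 507*A)
1/(J(-966, 815) - 497442) = 1/((-82 + 507*815) - 497442) = 1/((-82 + 413205) - 497442) = 1/(413123 - 497442) = 1/(-84319) = -1/84319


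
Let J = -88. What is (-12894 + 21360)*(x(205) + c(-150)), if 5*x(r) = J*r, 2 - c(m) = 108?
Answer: -31442724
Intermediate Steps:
c(m) = -106 (c(m) = 2 - 1*108 = 2 - 108 = -106)
x(r) = -88*r/5 (x(r) = (-88*r)/5 = -88*r/5)
(-12894 + 21360)*(x(205) + c(-150)) = (-12894 + 21360)*(-88/5*205 - 106) = 8466*(-3608 - 106) = 8466*(-3714) = -31442724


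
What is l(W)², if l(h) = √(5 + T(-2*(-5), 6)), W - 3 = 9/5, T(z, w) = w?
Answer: 11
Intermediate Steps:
W = 24/5 (W = 3 + 9/5 = 24/5 ≈ 4.8000)
l(h) = √11 (l(h) = √(5 + 6) = √11)
l(W)² = (√11)² = 11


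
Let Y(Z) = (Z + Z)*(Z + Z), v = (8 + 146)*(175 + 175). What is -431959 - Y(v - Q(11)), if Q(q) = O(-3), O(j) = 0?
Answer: -11621271959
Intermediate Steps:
Q(q) = 0
v = 53900 (v = 154*350 = 53900)
Y(Z) = 4*Z**2 (Y(Z) = (2*Z)*(2*Z) = 4*Z**2)
-431959 - Y(v - Q(11)) = -431959 - 4*(53900 - 1*0)**2 = -431959 - 4*(53900 + 0)**2 = -431959 - 4*53900**2 = -431959 - 4*2905210000 = -431959 - 1*11620840000 = -431959 - 11620840000 = -11621271959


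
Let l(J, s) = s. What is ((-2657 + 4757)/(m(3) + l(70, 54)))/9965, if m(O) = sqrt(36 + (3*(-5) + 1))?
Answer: 11340/2883871 - 210*sqrt(22)/2883871 ≈ 0.0035907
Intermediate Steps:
m(O) = sqrt(22) (m(O) = sqrt(36 + (-15 + 1)) = sqrt(36 - 14) = sqrt(22))
((-2657 + 4757)/(m(3) + l(70, 54)))/9965 = ((-2657 + 4757)/(sqrt(22) + 54))/9965 = (2100/(54 + sqrt(22)))*(1/9965) = 420/(1993*(54 + sqrt(22)))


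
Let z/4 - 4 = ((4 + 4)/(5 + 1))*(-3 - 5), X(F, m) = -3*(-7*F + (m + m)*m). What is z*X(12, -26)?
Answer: 101440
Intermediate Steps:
X(F, m) = -6*m² + 21*F (X(F, m) = -3*(-7*F + (2*m)*m) = -3*(-7*F + 2*m²) = -6*m² + 21*F)
z = -80/3 (z = 16 + 4*(((4 + 4)/(5 + 1))*(-3 - 5)) = 16 + 4*((8/6)*(-8)) = 16 + 4*((8*(⅙))*(-8)) = 16 + 4*((4/3)*(-8)) = 16 + 4*(-32/3) = 16 - 128/3 = -80/3 ≈ -26.667)
z*X(12, -26) = -80*(-6*(-26)² + 21*12)/3 = -80*(-6*676 + 252)/3 = -80*(-4056 + 252)/3 = -80/3*(-3804) = 101440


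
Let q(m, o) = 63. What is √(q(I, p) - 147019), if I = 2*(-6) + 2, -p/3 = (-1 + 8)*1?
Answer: 2*I*√36739 ≈ 383.35*I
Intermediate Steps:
p = -21 (p = -3*(-1 + 8) = -21 ≈ -21.000)
I = -10 (I = -12 + 2 = -10)
√(q(I, p) - 147019) = √(63 - 147019) = √(-146956) = 2*I*√36739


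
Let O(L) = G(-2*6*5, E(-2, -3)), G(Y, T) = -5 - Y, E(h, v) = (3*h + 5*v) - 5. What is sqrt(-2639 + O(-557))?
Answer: 2*I*sqrt(646) ≈ 50.833*I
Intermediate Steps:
E(h, v) = -5 + 3*h + 5*v
O(L) = 55 (O(L) = -5 - (-2*6)*5 = -5 - (-12)*5 = -5 - 1*(-60) = -5 + 60 = 55)
sqrt(-2639 + O(-557)) = sqrt(-2639 + 55) = sqrt(-2584) = 2*I*sqrt(646)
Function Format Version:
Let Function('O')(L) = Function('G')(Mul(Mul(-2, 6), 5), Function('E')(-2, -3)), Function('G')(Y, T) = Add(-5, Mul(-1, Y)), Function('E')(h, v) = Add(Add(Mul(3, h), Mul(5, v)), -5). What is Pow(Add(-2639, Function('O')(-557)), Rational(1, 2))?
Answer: Mul(2, I, Pow(646, Rational(1, 2))) ≈ Mul(50.833, I)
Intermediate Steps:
Function('E')(h, v) = Add(-5, Mul(3, h), Mul(5, v))
Function('O')(L) = 55 (Function('O')(L) = Add(-5, Mul(-1, Mul(Mul(-2, 6), 5))) = Add(-5, Mul(-1, Mul(-12, 5))) = Add(-5, Mul(-1, -60)) = Add(-5, 60) = 55)
Pow(Add(-2639, Function('O')(-557)), Rational(1, 2)) = Pow(Add(-2639, 55), Rational(1, 2)) = Pow(-2584, Rational(1, 2)) = Mul(2, I, Pow(646, Rational(1, 2)))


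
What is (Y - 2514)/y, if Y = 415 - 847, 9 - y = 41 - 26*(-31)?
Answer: 1473/419 ≈ 3.5155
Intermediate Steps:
y = -838 (y = 9 - (41 - 26*(-31)) = 9 - (41 + 806) = 9 - 1*847 = 9 - 847 = -838)
Y = -432
(Y - 2514)/y = (-432 - 2514)/(-838) = -2946*(-1/838) = 1473/419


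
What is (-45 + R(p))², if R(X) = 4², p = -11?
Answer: 841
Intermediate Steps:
R(X) = 16
(-45 + R(p))² = (-45 + 16)² = (-29)² = 841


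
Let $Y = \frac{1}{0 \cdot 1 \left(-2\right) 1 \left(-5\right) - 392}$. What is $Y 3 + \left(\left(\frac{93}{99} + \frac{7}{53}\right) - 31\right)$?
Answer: $- \frac{20524487}{685608} \approx -29.936$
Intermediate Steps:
$Y = - \frac{1}{392}$ ($Y = \frac{1}{0 \left(\left(-2\right) \left(-5\right)\right) - 392} = \frac{1}{0 \cdot 10 - 392} = \frac{1}{0 - 392} = \frac{1}{-392} = - \frac{1}{392} \approx -0.002551$)
$Y 3 + \left(\left(\frac{93}{99} + \frac{7}{53}\right) - 31\right) = \left(- \frac{1}{392}\right) 3 + \left(\left(\frac{93}{99} + \frac{7}{53}\right) - 31\right) = - \frac{3}{392} + \left(\left(93 \cdot \frac{1}{99} + 7 \cdot \frac{1}{53}\right) - 31\right) = - \frac{3}{392} + \left(\left(\frac{31}{33} + \frac{7}{53}\right) - 31\right) = - \frac{3}{392} + \left(\frac{1874}{1749} - 31\right) = - \frac{3}{392} - \frac{52345}{1749} = - \frac{20524487}{685608}$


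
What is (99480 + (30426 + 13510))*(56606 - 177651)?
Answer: -17359789720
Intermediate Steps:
(99480 + (30426 + 13510))*(56606 - 177651) = (99480 + 43936)*(-121045) = 143416*(-121045) = -17359789720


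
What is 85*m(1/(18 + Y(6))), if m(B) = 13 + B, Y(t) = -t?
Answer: 13345/12 ≈ 1112.1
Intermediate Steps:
85*m(1/(18 + Y(6))) = 85*(13 + 1/(18 - 1*6)) = 85*(13 + 1/(18 - 6)) = 85*(13 + 1/12) = 85*(157/12) = 13345/12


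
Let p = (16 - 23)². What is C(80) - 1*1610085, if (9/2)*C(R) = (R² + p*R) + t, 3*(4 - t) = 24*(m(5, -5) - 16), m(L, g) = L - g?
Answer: -14470021/9 ≈ -1.6078e+6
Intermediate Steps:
p = 49 (p = (-7)² = 49)
t = 52 (t = 4 - 8*((5 - 1*(-5)) - 16) = 4 - 8*((5 + 5) - 16) = 4 - 8*(10 - 16) = 4 - 8*(-6) = 4 - ⅓*(-144) = 4 + 48 = 52)
C(R) = 104/9 + 2*R²/9 + 98*R/9 (C(R) = 2*((R² + 49*R) + 52)/9 = 2*(52 + R² + 49*R)/9 = 104/9 + 2*R²/9 + 98*R/9)
C(80) - 1*1610085 = (104/9 + (2/9)*80² + (98/9)*80) - 1*1610085 = (104/9 + (2/9)*6400 + 7840/9) - 1610085 = (104/9 + 12800/9 + 7840/9) - 1610085 = 20744/9 - 1610085 = -14470021/9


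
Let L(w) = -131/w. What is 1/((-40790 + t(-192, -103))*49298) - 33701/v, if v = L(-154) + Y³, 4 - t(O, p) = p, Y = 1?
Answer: -1156546957143969/63510366910 ≈ -18210.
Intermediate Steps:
t(O, p) = 4 - p
v = 285/154 (v = -131/(-154) + 1³ = -131*(-1/154) + 1 = 131/154 + 1 = 285/154 ≈ 1.8506)
1/((-40790 + t(-192, -103))*49298) - 33701/v = 1/((-40790 + (4 - 1*(-103)))*49298) - 33701/285/154 = (1/49298)/(-40790 + (4 + 103)) - 33701*154/285 = (1/49298)/(-40790 + 107) - 5189954/285 = (1/49298)/(-40683) - 5189954/285 = -1/40683*1/49298 - 5189954/285 = -1/2005590534 - 5189954/285 = -1156546957143969/63510366910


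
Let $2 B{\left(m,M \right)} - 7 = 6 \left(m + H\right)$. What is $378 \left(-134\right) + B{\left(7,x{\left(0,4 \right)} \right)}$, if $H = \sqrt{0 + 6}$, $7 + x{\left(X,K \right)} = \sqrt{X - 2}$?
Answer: $- \frac{101255}{2} + 3 \sqrt{6} \approx -50620.0$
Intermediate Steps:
$x{\left(X,K \right)} = -7 + \sqrt{-2 + X}$ ($x{\left(X,K \right)} = -7 + \sqrt{X - 2} = -7 + \sqrt{-2 + X}$)
$H = \sqrt{6} \approx 2.4495$
$B{\left(m,M \right)} = \frac{7}{2} + 3 m + 3 \sqrt{6}$ ($B{\left(m,M \right)} = \frac{7}{2} + \frac{6 \left(m + \sqrt{6}\right)}{2} = \frac{7}{2} + \frac{6 m + 6 \sqrt{6}}{2} = \frac{7}{2} + \left(3 m + 3 \sqrt{6}\right) = \frac{7}{2} + 3 m + 3 \sqrt{6}$)
$378 \left(-134\right) + B{\left(7,x{\left(0,4 \right)} \right)} = 378 \left(-134\right) + \left(\frac{7}{2} + 3 \cdot 7 + 3 \sqrt{6}\right) = -50652 + \left(\frac{7}{2} + 21 + 3 \sqrt{6}\right) = -50652 + \left(\frac{49}{2} + 3 \sqrt{6}\right) = - \frac{101255}{2} + 3 \sqrt{6}$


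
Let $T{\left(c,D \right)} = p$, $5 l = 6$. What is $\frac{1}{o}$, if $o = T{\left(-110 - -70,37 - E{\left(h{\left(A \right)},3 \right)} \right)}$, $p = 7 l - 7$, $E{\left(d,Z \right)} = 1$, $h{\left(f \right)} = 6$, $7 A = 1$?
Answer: $\frac{5}{7} \approx 0.71429$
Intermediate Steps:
$A = \frac{1}{7}$ ($A = \frac{1}{7} \cdot 1 = \frac{1}{7} \approx 0.14286$)
$l = \frac{6}{5}$ ($l = \frac{1}{5} \cdot 6 = \frac{6}{5} \approx 1.2$)
$p = \frac{7}{5}$ ($p = 7 \cdot \frac{6}{5} - 7 = \frac{42}{5} - 7 = \frac{7}{5} \approx 1.4$)
$T{\left(c,D \right)} = \frac{7}{5}$
$o = \frac{7}{5} \approx 1.4$
$\frac{1}{o} = \frac{1}{\frac{7}{5}} = \frac{5}{7}$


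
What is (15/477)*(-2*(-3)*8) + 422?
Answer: 22446/53 ≈ 423.51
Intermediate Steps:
(15/477)*(-2*(-3)*8) + 422 = (15*(1/477))*(6*8) + 422 = (5/159)*48 + 422 = 80/53 + 422 = 22446/53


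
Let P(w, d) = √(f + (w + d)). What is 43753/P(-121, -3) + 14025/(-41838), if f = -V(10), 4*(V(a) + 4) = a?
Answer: -4675/13946 - 43753*I*√10/35 ≈ -0.33522 - 3953.1*I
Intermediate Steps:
V(a) = -4 + a/4
f = 3/2 (f = -(-4 + (¼)*10) = -(-4 + 5/2) = -1*(-3/2) = 3/2 ≈ 1.5000)
P(w, d) = √(3/2 + d + w) (P(w, d) = √(3/2 + (w + d)) = √(3/2 + (d + w)) = √(3/2 + d + w))
43753/P(-121, -3) + 14025/(-41838) = 43753/((√(6 + 4*(-3) + 4*(-121))/2)) + 14025/(-41838) = 43753/((√(6 - 12 - 484)/2)) + 14025*(-1/41838) = 43753/((√(-490)/2)) - 4675/13946 = 43753/(((7*I*√10)/2)) - 4675/13946 = 43753/((7*I*√10/2)) - 4675/13946 = 43753*(-I*√10/35) - 4675/13946 = -43753*I*√10/35 - 4675/13946 = -4675/13946 - 43753*I*√10/35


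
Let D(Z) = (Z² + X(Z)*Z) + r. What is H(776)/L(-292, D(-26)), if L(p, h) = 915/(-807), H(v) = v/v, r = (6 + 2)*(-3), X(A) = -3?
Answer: -269/305 ≈ -0.88197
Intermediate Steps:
r = -24 (r = 8*(-3) = -24)
D(Z) = -24 + Z² - 3*Z (D(Z) = (Z² - 3*Z) - 24 = -24 + Z² - 3*Z)
H(v) = 1
L(p, h) = -305/269 (L(p, h) = 915*(-1/807) = -305/269)
H(776)/L(-292, D(-26)) = 1/(-305/269) = 1*(-269/305) = -269/305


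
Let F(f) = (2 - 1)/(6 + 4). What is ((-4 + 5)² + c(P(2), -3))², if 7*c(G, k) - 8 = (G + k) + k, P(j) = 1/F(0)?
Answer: 361/49 ≈ 7.3673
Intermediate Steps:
F(f) = ⅒ (F(f) = 1/10 = 1*(⅒) = ⅒)
P(j) = 10 (P(j) = 1/(⅒) = 10)
c(G, k) = 8/7 + G/7 + 2*k/7 (c(G, k) = 8/7 + ((G + k) + k)/7 = 8/7 + (G + 2*k)/7 = 8/7 + (G/7 + 2*k/7) = 8/7 + G/7 + 2*k/7)
((-4 + 5)² + c(P(2), -3))² = ((-4 + 5)² + (8/7 + (⅐)*10 + (2/7)*(-3)))² = (1² + (8/7 + 10/7 - 6/7))² = (1 + 12/7)² = (19/7)² = 361/49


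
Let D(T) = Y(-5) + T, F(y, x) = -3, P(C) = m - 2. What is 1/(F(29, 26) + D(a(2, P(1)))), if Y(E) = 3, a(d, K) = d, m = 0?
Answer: ½ ≈ 0.50000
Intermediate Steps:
P(C) = -2 (P(C) = 0 - 2 = -2)
D(T) = 3 + T
1/(F(29, 26) + D(a(2, P(1)))) = 1/(-3 + (3 + 2)) = 1/(-3 + 5) = 1/2 = ½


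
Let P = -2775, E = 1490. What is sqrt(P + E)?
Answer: I*sqrt(1285) ≈ 35.847*I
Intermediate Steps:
sqrt(P + E) = sqrt(-2775 + 1490) = sqrt(-1285) = I*sqrt(1285)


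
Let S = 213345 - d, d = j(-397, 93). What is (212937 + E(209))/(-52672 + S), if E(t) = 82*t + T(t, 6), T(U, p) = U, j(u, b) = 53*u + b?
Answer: 230284/181621 ≈ 1.2679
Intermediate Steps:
j(u, b) = b + 53*u
d = -20948 (d = 93 + 53*(-397) = 93 - 21041 = -20948)
E(t) = 83*t (E(t) = 82*t + t = 83*t)
S = 234293 (S = 213345 - 1*(-20948) = 213345 + 20948 = 234293)
(212937 + E(209))/(-52672 + S) = (212937 + 83*209)/(-52672 + 234293) = (212937 + 17347)/181621 = 230284*(1/181621) = 230284/181621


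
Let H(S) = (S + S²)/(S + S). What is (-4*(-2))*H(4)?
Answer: 20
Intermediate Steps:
H(S) = (S + S²)/(2*S) (H(S) = (S + S²)/((2*S)) = (S + S²)*(1/(2*S)) = (S + S²)/(2*S))
(-4*(-2))*H(4) = (-4*(-2))*(½ + (½)*4) = 8*(½ + 2) = 8*(5/2) = 20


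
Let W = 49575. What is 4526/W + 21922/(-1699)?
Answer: -1079093476/84227925 ≈ -12.812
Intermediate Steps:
4526/W + 21922/(-1699) = 4526/49575 + 21922/(-1699) = 4526*(1/49575) + 21922*(-1/1699) = 4526/49575 - 21922/1699 = -1079093476/84227925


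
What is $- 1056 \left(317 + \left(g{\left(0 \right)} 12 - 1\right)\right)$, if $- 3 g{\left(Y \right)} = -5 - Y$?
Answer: $-354816$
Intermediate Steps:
$g{\left(Y \right)} = \frac{5}{3} + \frac{Y}{3}$ ($g{\left(Y \right)} = - \frac{-5 - Y}{3} = \frac{5}{3} + \frac{Y}{3}$)
$- 1056 \left(317 + \left(g{\left(0 \right)} 12 - 1\right)\right) = - 1056 \left(317 - \left(1 - \left(\frac{5}{3} + \frac{1}{3} \cdot 0\right) 12\right)\right) = - 1056 \left(317 - \left(1 - \left(\frac{5}{3} + 0\right) 12\right)\right) = - 1056 \left(317 + \left(\frac{5}{3} \cdot 12 - 1\right)\right) = - 1056 \left(317 + \left(20 - 1\right)\right) = - 1056 \left(317 + 19\right) = \left(-1056\right) 336 = -354816$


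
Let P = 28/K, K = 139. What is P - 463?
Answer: -64329/139 ≈ -462.80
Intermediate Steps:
P = 28/139 ≈ 0.20144
P - 463 = 28/139 - 463 = -64329/139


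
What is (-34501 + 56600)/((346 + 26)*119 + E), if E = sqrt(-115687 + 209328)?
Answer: 978278532/1959562183 - 22099*sqrt(93641)/1959562183 ≈ 0.49578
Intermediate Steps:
E = sqrt(93641) ≈ 306.01
(-34501 + 56600)/((346 + 26)*119 + E) = (-34501 + 56600)/((346 + 26)*119 + sqrt(93641)) = 22099/(372*119 + sqrt(93641)) = 22099/(44268 + sqrt(93641))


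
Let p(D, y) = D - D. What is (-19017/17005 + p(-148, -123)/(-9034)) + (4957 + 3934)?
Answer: 151172438/17005 ≈ 8889.9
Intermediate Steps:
p(D, y) = 0
(-19017/17005 + p(-148, -123)/(-9034)) + (4957 + 3934) = (-19017/17005 + 0/(-9034)) + (4957 + 3934) = (-19017*1/17005 + 0*(-1/9034)) + 8891 = (-19017/17005 + 0) + 8891 = -19017/17005 + 8891 = 151172438/17005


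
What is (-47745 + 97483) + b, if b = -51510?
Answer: -1772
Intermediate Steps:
(-47745 + 97483) + b = (-47745 + 97483) - 51510 = 49738 - 51510 = -1772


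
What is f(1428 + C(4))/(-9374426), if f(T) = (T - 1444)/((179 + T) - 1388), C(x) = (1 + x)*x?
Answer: -2/1120243907 ≈ -1.7853e-9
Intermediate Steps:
C(x) = x*(1 + x)
f(T) = (-1444 + T)/(-1209 + T)
f(1428 + C(4))/(-9374426) = ((-1444 + (1428 + 4*(1 + 4)))/(-1209 + (1428 + 4*(1 + 4))))/(-9374426) = ((-1444 + (1428 + 4*5))/(-1209 + (1428 + 4*5)))*(-1/9374426) = ((-1444 + (1428 + 20))/(-1209 + (1428 + 20)))*(-1/9374426) = ((-1444 + 1448)/(-1209 + 1448))*(-1/9374426) = (4/239)*(-1/9374426) = -2/1120243907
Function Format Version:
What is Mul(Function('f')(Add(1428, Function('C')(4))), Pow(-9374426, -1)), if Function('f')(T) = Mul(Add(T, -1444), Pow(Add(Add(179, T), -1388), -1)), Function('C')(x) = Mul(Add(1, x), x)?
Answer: Rational(-2, 1120243907) ≈ -1.7853e-9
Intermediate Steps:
Function('C')(x) = Mul(x, Add(1, x))
Function('f')(T) = Mul(Pow(Add(-1209, T), -1), Add(-1444, T)) (Function('f')(T) = Mul(Add(-1444, T), Pow(Add(-1209, T), -1)) = Mul(Pow(Add(-1209, T), -1), Add(-1444, T)))
Mul(Function('f')(Add(1428, Function('C')(4))), Pow(-9374426, -1)) = Mul(Mul(Pow(Add(-1209, Add(1428, Mul(4, Add(1, 4)))), -1), Add(-1444, Add(1428, Mul(4, Add(1, 4))))), Pow(-9374426, -1)) = Mul(Mul(Pow(Add(-1209, Add(1428, Mul(4, 5))), -1), Add(-1444, Add(1428, Mul(4, 5)))), Rational(-1, 9374426)) = Mul(Mul(Pow(Add(-1209, Add(1428, 20)), -1), Add(-1444, Add(1428, 20))), Rational(-1, 9374426)) = Mul(Mul(Pow(Add(-1209, 1448), -1), Add(-1444, 1448)), Rational(-1, 9374426)) = Mul(Mul(Pow(239, -1), 4), Rational(-1, 9374426)) = Mul(Mul(Rational(1, 239), 4), Rational(-1, 9374426)) = Mul(Rational(4, 239), Rational(-1, 9374426)) = Rational(-2, 1120243907)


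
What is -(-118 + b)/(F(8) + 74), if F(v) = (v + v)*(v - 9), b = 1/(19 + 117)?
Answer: 16047/7888 ≈ 2.0344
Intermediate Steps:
b = 1/136 ≈ 0.0073529
F(v) = 2*v*(-9 + v) (F(v) = (2*v)*(-9 + v) = 2*v*(-9 + v))
-(-118 + b)/(F(8) + 74) = -(-118 + 1/136)/(2*8*(-9 + 8) + 74) = -(-16047)/(136*(2*8*(-1) + 74)) = -(-16047)/(136*(-16 + 74)) = -(-16047)/(136*58) = -1*(-16047/7888) = 16047/7888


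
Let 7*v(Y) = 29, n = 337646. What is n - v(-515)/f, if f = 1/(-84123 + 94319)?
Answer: 2067838/7 ≈ 2.9541e+5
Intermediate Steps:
v(Y) = 29/7 (v(Y) = (⅐)*29 = 29/7)
f = 1/10196 ≈ 9.8078e-5
n - v(-515)/f = 337646 - 29/(7*1/10196) = 337646 - 29*10196/7 = 337646 - 1*295684/7 = 337646 - 295684/7 = 2067838/7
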